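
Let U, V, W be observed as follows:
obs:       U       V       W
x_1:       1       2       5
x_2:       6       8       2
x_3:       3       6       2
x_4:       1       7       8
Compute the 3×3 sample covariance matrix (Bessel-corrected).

Step 1 — column means:
  mean(U) = (1 + 6 + 3 + 1) / 4 = 11/4 = 2.75
  mean(V) = (2 + 8 + 6 + 7) / 4 = 23/4 = 5.75
  mean(W) = (5 + 2 + 2 + 8) / 4 = 17/4 = 4.25

Step 2 — sample covariance S[i,j] = (1/(n-1)) · Σ_k (x_{k,i} - mean_i) · (x_{k,j} - mean_j), with n-1 = 3.
  S[U,U] = ((-1.75)·(-1.75) + (3.25)·(3.25) + (0.25)·(0.25) + (-1.75)·(-1.75)) / 3 = 16.75/3 = 5.5833
  S[U,V] = ((-1.75)·(-3.75) + (3.25)·(2.25) + (0.25)·(0.25) + (-1.75)·(1.25)) / 3 = 11.75/3 = 3.9167
  S[U,W] = ((-1.75)·(0.75) + (3.25)·(-2.25) + (0.25)·(-2.25) + (-1.75)·(3.75)) / 3 = -15.75/3 = -5.25
  S[V,V] = ((-3.75)·(-3.75) + (2.25)·(2.25) + (0.25)·(0.25) + (1.25)·(1.25)) / 3 = 20.75/3 = 6.9167
  S[V,W] = ((-3.75)·(0.75) + (2.25)·(-2.25) + (0.25)·(-2.25) + (1.25)·(3.75)) / 3 = -3.75/3 = -1.25
  S[W,W] = ((0.75)·(0.75) + (-2.25)·(-2.25) + (-2.25)·(-2.25) + (3.75)·(3.75)) / 3 = 24.75/3 = 8.25

S is symmetric (S[j,i] = S[i,j]). Assembling:

S = [[5.5833, 3.9167, -5.25],
 [3.9167, 6.9167, -1.25],
 [-5.25, -1.25, 8.25]]


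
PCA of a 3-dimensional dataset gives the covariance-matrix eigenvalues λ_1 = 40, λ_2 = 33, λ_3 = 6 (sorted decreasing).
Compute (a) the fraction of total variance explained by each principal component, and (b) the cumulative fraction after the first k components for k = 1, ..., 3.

Step 1 — total variance = trace(Sigma) = Σ λ_i = 40 + 33 + 6 = 79.

Step 2 — fraction explained by component i = λ_i / Σ λ:
  PC1: 40/79 = 0.5063
  PC2: 33/79 = 0.4177
  PC3: 6/79 = 0.0759

Step 3 — cumulative fraction after k components = (λ_1 + ... + λ_k) / Σ λ:
  k = 1: 40/79 = 0.5063
  k = 2: (40 + 33)/79 = 73/79 = 0.9241
  k = 3: (40 + 33 + 6)/79 = 79/79 = 1

Summary (fraction, with percent):

explained: PC1 0.5063 (50.63%), PC2 0.4177 (41.77%), PC3 0.0759 (7.59%);  cumulative: 0.5063, 0.9241, 1


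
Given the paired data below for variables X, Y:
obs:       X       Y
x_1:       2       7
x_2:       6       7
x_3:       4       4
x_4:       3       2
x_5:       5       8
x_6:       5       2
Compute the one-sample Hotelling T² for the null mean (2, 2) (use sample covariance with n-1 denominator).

Step 1 — sample mean vector:
  mean(X) = (2 + 6 + 4 + 3 + 5 + 5) / 6 = 25/6 = 4.1667
  mean(Y) = (7 + 7 + 4 + 2 + 8 + 2) / 6 = 30/6 = 5
  x̄ = (4.1667, 5),  deviation x̄ - mu_0 = (4.1667, 5) - (2, 2) = (2.1667, 3).

Step 2 — sample covariance matrix, S[i,j] = (1/(n-1)) · Σ_k (x_{k,i} - mean_i) · (x_{k,j} - mean_j), divisor n-1 = 5:
  S[X,X] = ((-2.1667)·(-2.1667) + (1.8333)·(1.8333) + (-0.1667)·(-0.1667) + (-1.1667)·(-1.1667) + (0.8333)·(0.8333) + (0.8333)·(0.8333)) / 5 = 10.8333/5 = 2.1667
  S[X,Y] = ((-2.1667)·(2) + (1.8333)·(2) + (-0.1667)·(-1) + (-1.1667)·(-3) + (0.8333)·(3) + (0.8333)·(-3)) / 5 = 3/5 = 0.6
  S[Y,Y] = ((2)·(2) + (2)·(2) + (-1)·(-1) + (-3)·(-3) + (3)·(3) + (-3)·(-3)) / 5 = 36/5 = 7.2
  S = [[2.1667, 0.6],
 [0.6, 7.2]].

Step 3 — invert S. det(S) = 2.1667·7.2 - (0.6)² = 15.24.
  S^{-1} = (1/det) · [[d, -b], [-b, a]] = [[0.4724, -0.0394],
 [-0.0394, 0.1422]].

Step 4 — quadratic form (x̄ - mu_0)^T · S^{-1} · (x̄ - mu_0):
  S^{-1} · (x̄ - mu_0) = (0.9055, 0.3412),
  (x̄ - mu_0)^T · [...] = (2.1667)·(0.9055) + (3)·(0.3412) = 2.9856.

Step 5 — scale by n: T² = 6 · 2.9856 = 17.9134.

T² ≈ 17.9134


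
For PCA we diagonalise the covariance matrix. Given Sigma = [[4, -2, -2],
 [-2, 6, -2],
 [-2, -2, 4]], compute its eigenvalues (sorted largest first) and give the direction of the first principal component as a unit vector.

Step 1 — characteristic polynomial p(λ) = det(λI - Sigma) = λ³ - tr·λ² + c_1·λ - det, where tr = trace, c_1 = sum of the principal 2×2 minors, det = det(Sigma):
  tr = 4 + 6 + 4 = 14,
  c_1 = (4·6 - (-2)²) + (4·4 - (-2)²) + (6·4 - (-2)²) = 20 + 12 + 20 = 52,
  det = 4·(6·4 - (-2)²) - (-2)·((-2)·4 - (-2)·(-2)) + (-2)·((-2)·(-2) - 6·(-2)) = 4·(20) - (-2)·(-12) + (-2)·(16) = 24.
  So p(λ) = λ³ - 14λ² + 52λ - 24.
Step 2 — look for an integer root (rational root theorem: any rational root is an integer divisor of 24). Testing λ = 6:
  p(6) = 216 - 504 + 312 - 24 = 0  ✓
  Dividing out (λ - 6): p(λ) = (λ - 6)(λ² - 8λ + 4).
Step 3 — remaining eigenvalues from the quadratic λ² - 8λ + 4 = 0:
  Δ = 8² - 4·4 = 64 - 16 = 48,  λ = (8 ± √48)/2 = (8 ± 6.9282)/2 ≈ 7.4641 or 0.5359.
  Sorted: λ_1 = 7.4641,  λ_2 = 6,  λ_3 = 0.5359  (check: sum = 14 = tr ✓).

Step 4 — unit eigenvector for λ_1 ≈ 7.4641: v spans the null space of (Sigma - λ_1 I), whose rows are
  r_1 = (-3.4641, -2, -2),  r_2 = (-2, -1.4641, -2),  r_3 = (-2, -2, -3.4641).
  v is orthogonal to every row, so take v ∝ r_1 × r_2 = ((-2)·(-2) - (-2)·(-1.4641), (-2)·(-2) - (-3.4641)·(-2), (-3.4641)·(-1.4641) - (-2)·(-2)) ≈ (1.0718, -2.9282, 1.0718).
  Let u = (1.0718, -2.9282, 1.0718).
  ||u|| = √((1.0718)² + (-2.9282)² + (1.0718)²) = √(10.8719) ≈ 3.2973,  v_1 = u/||u|| ≈ (0.3251, -0.8881, 0.3251) (||v_1|| = 1).

λ_1 = 7.4641,  λ_2 = 6,  λ_3 = 0.5359;  v_1 ≈ (0.3251, -0.8881, 0.3251)


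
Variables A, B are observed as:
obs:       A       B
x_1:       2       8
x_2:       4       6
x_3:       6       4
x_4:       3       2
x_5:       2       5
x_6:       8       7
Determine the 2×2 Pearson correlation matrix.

Step 1 — column means:
  mean(A) = (2 + 4 + 6 + 3 + 2 + 8) / 6 = 25/6 = 4.1667
  mean(B) = (8 + 6 + 4 + 2 + 5 + 7) / 6 = 32/6 = 5.3333

Step 2 — sample variances and covariances s[i,j] = (1/(n-1)) · Σ_k (x_{k,i} - mean_i) · (x_{k,j} - mean_j), with n-1 = 5:
  s[A,A] = ((-2.1667)·(-2.1667) + (-0.1667)·(-0.1667) + (1.8333)·(1.8333) + (-1.1667)·(-1.1667) + (-2.1667)·(-2.1667) + (3.8333)·(3.8333)) / 5 = 28.8333/5 = 5.7667
  s[A,B] = ((-2.1667)·(2.6667) + (-0.1667)·(0.6667) + (1.8333)·(-1.3333) + (-1.1667)·(-3.3333) + (-2.1667)·(-0.3333) + (3.8333)·(1.6667)) / 5 = 2.6667/5 = 0.5333
  s[B,B] = ((2.6667)·(2.6667) + (0.6667)·(0.6667) + (-1.3333)·(-1.3333) + (-3.3333)·(-3.3333) + (-0.3333)·(-0.3333) + (1.6667)·(1.6667)) / 5 = 23.3333/5 = 4.6667
  Sample standard deviations s_i = √(s[i,i]):
  s(A) = √(5.7667) = 2.4014
  s(B) = √(4.6667) = 2.1602

Step 3 — r_{ij} = s_{ij} / (s_i · s_j):
  r[A,A] = 1 (diagonal).
  r[A,B] = 0.5333 / (2.4014 · 2.1602) = 0.5333 / 5.1876 = 0.1028
  r[B,B] = 1 (diagonal).

R is symmetric with unit diagonal. Assembling:

R = [[1, 0.1028],
 [0.1028, 1]]


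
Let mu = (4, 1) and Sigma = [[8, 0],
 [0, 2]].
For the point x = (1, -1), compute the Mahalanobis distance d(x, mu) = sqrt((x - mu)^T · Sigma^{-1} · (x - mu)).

Step 1 — centre the observation: (x - mu) = (-3, -2).

Step 2 — invert Sigma. det(Sigma) = 8·2 - (0)² = 16.
  Sigma^{-1} = (1/det) · [[d, -b], [-b, a]] = [[0.125, 0],
 [0, 0.5]].

Step 3 — form the quadratic (x - mu)^T · Sigma^{-1} · (x - mu):
  Sigma^{-1} · (x - mu) = (-0.375, -1).
  (x - mu)^T · [Sigma^{-1} · (x - mu)] = (-3)·(-0.375) + (-2)·(-1) = 3.125.

Step 4 — take square root: d = √(3.125) ≈ 1.7678.

d(x, mu) = √(3.125) ≈ 1.7678


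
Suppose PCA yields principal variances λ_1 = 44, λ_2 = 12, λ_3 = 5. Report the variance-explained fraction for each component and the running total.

Step 1 — total variance = trace(Sigma) = Σ λ_i = 44 + 12 + 5 = 61.

Step 2 — fraction explained by component i = λ_i / Σ λ:
  PC1: 44/61 = 0.7213
  PC2: 12/61 = 0.1967
  PC3: 5/61 = 0.082

Step 3 — cumulative fraction after k components = (λ_1 + ... + λ_k) / Σ λ:
  k = 1: 44/61 = 0.7213
  k = 2: (44 + 12)/61 = 56/61 = 0.918
  k = 3: (44 + 12 + 5)/61 = 61/61 = 1

Summary (fraction, with percent):

explained: PC1 0.7213 (72.13%), PC2 0.1967 (19.67%), PC3 0.082 (8.2%);  cumulative: 0.7213, 0.918, 1


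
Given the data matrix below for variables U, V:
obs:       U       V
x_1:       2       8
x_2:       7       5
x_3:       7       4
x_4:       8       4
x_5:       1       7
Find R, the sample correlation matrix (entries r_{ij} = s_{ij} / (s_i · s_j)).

Step 1 — column means:
  mean(U) = (2 + 7 + 7 + 8 + 1) / 5 = 25/5 = 5
  mean(V) = (8 + 5 + 4 + 4 + 7) / 5 = 28/5 = 5.6

Step 2 — sample variances and covariances s[i,j] = (1/(n-1)) · Σ_k (x_{k,i} - mean_i) · (x_{k,j} - mean_j), with n-1 = 4:
  s[U,U] = ((-3)·(-3) + (2)·(2) + (2)·(2) + (3)·(3) + (-4)·(-4)) / 4 = 42/4 = 10.5
  s[U,V] = ((-3)·(2.4) + (2)·(-0.6) + (2)·(-1.6) + (3)·(-1.6) + (-4)·(1.4)) / 4 = -22/4 = -5.5
  s[V,V] = ((2.4)·(2.4) + (-0.6)·(-0.6) + (-1.6)·(-1.6) + (-1.6)·(-1.6) + (1.4)·(1.4)) / 4 = 13.2/4 = 3.3
  Sample standard deviations s_i = √(s[i,i]):
  s(U) = √(10.5) = 3.2404
  s(V) = √(3.3) = 1.8166

Step 3 — r_{ij} = s_{ij} / (s_i · s_j):
  r[U,U] = 1 (diagonal).
  r[U,V] = -5.5 / (3.2404 · 1.8166) = -5.5 / 5.8864 = -0.9344
  r[V,V] = 1 (diagonal).

R is symmetric with unit diagonal. Assembling:

R = [[1, -0.9344],
 [-0.9344, 1]]


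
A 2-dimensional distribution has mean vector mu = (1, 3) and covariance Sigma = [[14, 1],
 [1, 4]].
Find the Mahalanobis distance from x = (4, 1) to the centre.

Step 1 — centre the observation: (x - mu) = (3, -2).

Step 2 — invert Sigma. det(Sigma) = 14·4 - (1)² = 55.
  Sigma^{-1} = (1/det) · [[d, -b], [-b, a]] = [[0.0727, -0.0182],
 [-0.0182, 0.2545]].

Step 3 — form the quadratic (x - mu)^T · Sigma^{-1} · (x - mu):
  Sigma^{-1} · (x - mu) = (0.2545, -0.5636).
  (x - mu)^T · [Sigma^{-1} · (x - mu)] = (3)·(0.2545) + (-2)·(-0.5636) = 1.8909.

Step 4 — take square root: d = √(1.8909) ≈ 1.3751.

d(x, mu) = √(1.8909) ≈ 1.3751


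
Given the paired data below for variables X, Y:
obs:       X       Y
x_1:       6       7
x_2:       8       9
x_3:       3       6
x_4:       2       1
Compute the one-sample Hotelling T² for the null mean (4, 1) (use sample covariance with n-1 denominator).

Step 1 — sample mean vector:
  mean(X) = (6 + 8 + 3 + 2) / 4 = 19/4 = 4.75
  mean(Y) = (7 + 9 + 6 + 1) / 4 = 23/4 = 5.75
  x̄ = (4.75, 5.75),  deviation x̄ - mu_0 = (4.75, 5.75) - (4, 1) = (0.75, 4.75).

Step 2 — sample covariance matrix, S[i,j] = (1/(n-1)) · Σ_k (x_{k,i} - mean_i) · (x_{k,j} - mean_j), divisor n-1 = 3:
  S[X,X] = ((1.25)·(1.25) + (3.25)·(3.25) + (-1.75)·(-1.75) + (-2.75)·(-2.75)) / 3 = 22.75/3 = 7.5833
  S[X,Y] = ((1.25)·(1.25) + (3.25)·(3.25) + (-1.75)·(0.25) + (-2.75)·(-4.75)) / 3 = 24.75/3 = 8.25
  S[Y,Y] = ((1.25)·(1.25) + (3.25)·(3.25) + (0.25)·(0.25) + (-4.75)·(-4.75)) / 3 = 34.75/3 = 11.5833
  S = [[7.5833, 8.25],
 [8.25, 11.5833]].

Step 3 — invert S. det(S) = 7.5833·11.5833 - (8.25)² = 19.7778.
  S^{-1} = (1/det) · [[d, -b], [-b, a]] = [[0.5857, -0.4171],
 [-0.4171, 0.3834]].

Step 4 — quadratic form (x̄ - mu_0)^T · S^{-1} · (x̄ - mu_0):
  S^{-1} · (x̄ - mu_0) = (-1.5421, 1.5084),
  (x̄ - mu_0)^T · [...] = (0.75)·(-1.5421) + (4.75)·(1.5084) = 6.0084.

Step 5 — scale by n: T² = 4 · 6.0084 = 24.0337.

T² ≈ 24.0337


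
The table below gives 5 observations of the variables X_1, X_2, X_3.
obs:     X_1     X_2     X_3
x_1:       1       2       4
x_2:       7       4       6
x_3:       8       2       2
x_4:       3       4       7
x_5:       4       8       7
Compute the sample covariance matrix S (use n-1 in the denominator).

Step 1 — column means:
  mean(X_1) = (1 + 7 + 8 + 3 + 4) / 5 = 23/5 = 4.6
  mean(X_2) = (2 + 4 + 2 + 4 + 8) / 5 = 20/5 = 4
  mean(X_3) = (4 + 6 + 2 + 7 + 7) / 5 = 26/5 = 5.2

Step 2 — sample covariance S[i,j] = (1/(n-1)) · Σ_k (x_{k,i} - mean_i) · (x_{k,j} - mean_j), with n-1 = 4.
  S[X_1,X_1] = ((-3.6)·(-3.6) + (2.4)·(2.4) + (3.4)·(3.4) + (-1.6)·(-1.6) + (-0.6)·(-0.6)) / 4 = 33.2/4 = 8.3
  S[X_1,X_2] = ((-3.6)·(-2) + (2.4)·(0) + (3.4)·(-2) + (-1.6)·(0) + (-0.6)·(4)) / 4 = -2/4 = -0.5
  S[X_1,X_3] = ((-3.6)·(-1.2) + (2.4)·(0.8) + (3.4)·(-3.2) + (-1.6)·(1.8) + (-0.6)·(1.8)) / 4 = -8.6/4 = -2.15
  S[X_2,X_2] = ((-2)·(-2) + (0)·(0) + (-2)·(-2) + (0)·(0) + (4)·(4)) / 4 = 24/4 = 6
  S[X_2,X_3] = ((-2)·(-1.2) + (0)·(0.8) + (-2)·(-3.2) + (0)·(1.8) + (4)·(1.8)) / 4 = 16/4 = 4
  S[X_3,X_3] = ((-1.2)·(-1.2) + (0.8)·(0.8) + (-3.2)·(-3.2) + (1.8)·(1.8) + (1.8)·(1.8)) / 4 = 18.8/4 = 4.7

S is symmetric (S[j,i] = S[i,j]). Assembling:

S = [[8.3, -0.5, -2.15],
 [-0.5, 6, 4],
 [-2.15, 4, 4.7]]


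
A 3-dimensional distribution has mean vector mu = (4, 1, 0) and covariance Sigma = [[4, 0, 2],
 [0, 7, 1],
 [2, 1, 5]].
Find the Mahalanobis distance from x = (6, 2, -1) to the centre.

Step 1 — centre the observation: (x - mu) = (2, 1, -1).

Step 2 — invert Sigma (cofactor / det for 3×3, or solve directly):
  Sigma^{-1} = [[0.3148, 0.0185, -0.1296],
 [0.0185, 0.1481, -0.037],
 [-0.1296, -0.037, 0.2593]].

Step 3 — form the quadratic (x - mu)^T · Sigma^{-1} · (x - mu):
  Sigma^{-1} · (x - mu) = (0.7778, 0.2222, -0.5556).
  (x - mu)^T · [Sigma^{-1} · (x - mu)] = (2)·(0.7778) + (1)·(0.2222) + (-1)·(-0.5556) = 2.3333.

Step 4 — take square root: d = √(2.3333) ≈ 1.5275.

d(x, mu) = √(2.3333) ≈ 1.5275


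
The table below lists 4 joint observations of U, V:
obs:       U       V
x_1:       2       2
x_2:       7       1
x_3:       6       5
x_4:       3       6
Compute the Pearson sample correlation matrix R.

Step 1 — column means:
  mean(U) = (2 + 7 + 6 + 3) / 4 = 18/4 = 4.5
  mean(V) = (2 + 1 + 5 + 6) / 4 = 14/4 = 3.5

Step 2 — sample variances and covariances s[i,j] = (1/(n-1)) · Σ_k (x_{k,i} - mean_i) · (x_{k,j} - mean_j), with n-1 = 3:
  s[U,U] = ((-2.5)·(-2.5) + (2.5)·(2.5) + (1.5)·(1.5) + (-1.5)·(-1.5)) / 3 = 17/3 = 5.6667
  s[U,V] = ((-2.5)·(-1.5) + (2.5)·(-2.5) + (1.5)·(1.5) + (-1.5)·(2.5)) / 3 = -4/3 = -1.3333
  s[V,V] = ((-1.5)·(-1.5) + (-2.5)·(-2.5) + (1.5)·(1.5) + (2.5)·(2.5)) / 3 = 17/3 = 5.6667
  Sample standard deviations s_i = √(s[i,i]):
  s(U) = √(5.6667) = 2.3805
  s(V) = √(5.6667) = 2.3805

Step 3 — r_{ij} = s_{ij} / (s_i · s_j):
  r[U,U] = 1 (diagonal).
  r[U,V] = -1.3333 / (2.3805 · 2.3805) = -1.3333 / 5.6667 = -0.2353
  r[V,V] = 1 (diagonal).

R is symmetric with unit diagonal. Assembling:

R = [[1, -0.2353],
 [-0.2353, 1]]


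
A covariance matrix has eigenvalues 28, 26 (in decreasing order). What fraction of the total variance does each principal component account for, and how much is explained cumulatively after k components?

Step 1 — total variance = trace(Sigma) = Σ λ_i = 28 + 26 = 54.

Step 2 — fraction explained by component i = λ_i / Σ λ:
  PC1: 28/54 = 0.5185
  PC2: 26/54 = 0.4815

Step 3 — cumulative fraction after k components = (λ_1 + ... + λ_k) / Σ λ:
  k = 1: 28/54 = 0.5185
  k = 2: (28 + 26)/54 = 54/54 = 1

Summary (fraction, with percent):

explained: PC1 0.5185 (51.85%), PC2 0.4815 (48.15%);  cumulative: 0.5185, 1


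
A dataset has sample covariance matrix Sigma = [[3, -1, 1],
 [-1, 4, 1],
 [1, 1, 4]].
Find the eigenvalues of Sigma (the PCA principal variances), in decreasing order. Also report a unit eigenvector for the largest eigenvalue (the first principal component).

Step 1 — characteristic polynomial p(λ) = det(λI - Sigma) = λ³ - tr·λ² + c_1·λ - det, where tr = trace, c_1 = sum of the principal 2×2 minors, det = det(Sigma):
  tr = 3 + 4 + 4 = 11,
  c_1 = (3·4 - (-1)²) + (3·4 - (1)²) + (4·4 - (1)²) = 11 + 11 + 15 = 37,
  det = 3·(4·4 - (1)²) - (-1)·((-1)·4 - (1)·(1)) + (1)·((-1)·(1) - 4·(1)) = 3·(15) - (-1)·(-5) + (1)·(-5) = 35.
  So p(λ) = λ³ - 11λ² + 37λ - 35.
Step 2 — look for an integer root (rational root theorem: any rational root is an integer divisor of 35). Testing λ = 5:
  p(5) = 125 - 275 + 185 - 35 = 0  ✓
  Dividing out (λ - 5): p(λ) = (λ - 5)(λ² - 6λ + 7).
Step 3 — remaining eigenvalues from the quadratic λ² - 6λ + 7 = 0:
  Δ = 6² - 4·7 = 36 - 28 = 8,  λ = (6 ± √8)/2 = (6 ± 2.8284)/2 ≈ 4.4142 or 1.5858.
  Sorted: λ_1 = 5,  λ_2 = 4.4142,  λ_3 = 1.5858  (check: sum = 11 = tr ✓).

Step 4 — unit eigenvector for λ_1 = 5: v spans the null space of (Sigma - λ_1 I), whose rows are
  r_1 = (-2, -1, 1),  r_2 = (-1, -1, 1),  r_3 = (1, 1, -1).
  v is orthogonal to every row, so take v ∝ r_1 × r_2 = ((-1)·(1) - (1)·(-1), (1)·(-1) - (-2)·(1), (-2)·(-1) - (-1)·(-1)) = (0, 1, 1).
  Let u = (0, 1, 1).
  ||u|| = √((0)² + (1)² + (1)²) = √(2) ≈ 1.4142,  v_1 = u/||u|| ≈ (0, 0.7071, 0.7071) (||v_1|| = 1).

λ_1 = 5,  λ_2 = 4.4142,  λ_3 = 1.5858;  v_1 ≈ (0, 0.7071, 0.7071)


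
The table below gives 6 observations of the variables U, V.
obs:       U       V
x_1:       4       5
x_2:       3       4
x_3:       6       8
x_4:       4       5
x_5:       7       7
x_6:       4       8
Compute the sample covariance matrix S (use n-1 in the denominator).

Step 1 — column means:
  mean(U) = (4 + 3 + 6 + 4 + 7 + 4) / 6 = 28/6 = 4.6667
  mean(V) = (5 + 4 + 8 + 5 + 7 + 8) / 6 = 37/6 = 6.1667

Step 2 — sample covariance S[i,j] = (1/(n-1)) · Σ_k (x_{k,i} - mean_i) · (x_{k,j} - mean_j), with n-1 = 5.
  S[U,U] = ((-0.6667)·(-0.6667) + (-1.6667)·(-1.6667) + (1.3333)·(1.3333) + (-0.6667)·(-0.6667) + (2.3333)·(2.3333) + (-0.6667)·(-0.6667)) / 5 = 11.3333/5 = 2.2667
  S[U,V] = ((-0.6667)·(-1.1667) + (-1.6667)·(-2.1667) + (1.3333)·(1.8333) + (-0.6667)·(-1.1667) + (2.3333)·(0.8333) + (-0.6667)·(1.8333)) / 5 = 8.3333/5 = 1.6667
  S[V,V] = ((-1.1667)·(-1.1667) + (-2.1667)·(-2.1667) + (1.8333)·(1.8333) + (-1.1667)·(-1.1667) + (0.8333)·(0.8333) + (1.8333)·(1.8333)) / 5 = 14.8333/5 = 2.9667

S is symmetric (S[j,i] = S[i,j]). Assembling:

S = [[2.2667, 1.6667],
 [1.6667, 2.9667]]


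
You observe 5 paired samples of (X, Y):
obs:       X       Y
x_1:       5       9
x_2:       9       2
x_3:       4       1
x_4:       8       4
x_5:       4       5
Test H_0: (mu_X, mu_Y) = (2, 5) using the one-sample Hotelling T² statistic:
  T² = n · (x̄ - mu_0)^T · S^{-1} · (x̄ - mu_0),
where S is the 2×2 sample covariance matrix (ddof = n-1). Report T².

Step 1 — sample mean vector:
  mean(X) = (5 + 9 + 4 + 8 + 4) / 5 = 30/5 = 6
  mean(Y) = (9 + 2 + 1 + 4 + 5) / 5 = 21/5 = 4.2
  x̄ = (6, 4.2),  deviation x̄ - mu_0 = (6, 4.2) - (2, 5) = (4, -0.8).

Step 2 — sample covariance matrix, S[i,j] = (1/(n-1)) · Σ_k (x_{k,i} - mean_i) · (x_{k,j} - mean_j), divisor n-1 = 4:
  S[X,X] = ((-1)·(-1) + (3)·(3) + (-2)·(-2) + (2)·(2) + (-2)·(-2)) / 4 = 22/4 = 5.5
  S[X,Y] = ((-1)·(4.8) + (3)·(-2.2) + (-2)·(-3.2) + (2)·(-0.2) + (-2)·(0.8)) / 4 = -7/4 = -1.75
  S[Y,Y] = ((4.8)·(4.8) + (-2.2)·(-2.2) + (-3.2)·(-3.2) + (-0.2)·(-0.2) + (0.8)·(0.8)) / 4 = 38.8/4 = 9.7
  S = [[5.5, -1.75],
 [-1.75, 9.7]].

Step 3 — invert S. det(S) = 5.5·9.7 - (-1.75)² = 50.2875.
  S^{-1} = (1/det) · [[d, -b], [-b, a]] = [[0.1929, 0.0348],
 [0.0348, 0.1094]].

Step 4 — quadratic form (x̄ - mu_0)^T · S^{-1} · (x̄ - mu_0):
  S^{-1} · (x̄ - mu_0) = (0.7437, 0.0517),
  (x̄ - mu_0)^T · [...] = (4)·(0.7437) + (-0.8)·(0.0517) = 2.9335.

Step 5 — scale by n: T² = 5 · 2.9335 = 14.6677.

T² ≈ 14.6677


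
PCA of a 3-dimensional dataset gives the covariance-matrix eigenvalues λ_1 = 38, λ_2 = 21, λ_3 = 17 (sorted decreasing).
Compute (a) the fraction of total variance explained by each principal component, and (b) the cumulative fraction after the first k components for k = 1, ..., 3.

Step 1 — total variance = trace(Sigma) = Σ λ_i = 38 + 21 + 17 = 76.

Step 2 — fraction explained by component i = λ_i / Σ λ:
  PC1: 38/76 = 0.5
  PC2: 21/76 = 0.2763
  PC3: 17/76 = 0.2237

Step 3 — cumulative fraction after k components = (λ_1 + ... + λ_k) / Σ λ:
  k = 1: 38/76 = 0.5
  k = 2: (38 + 21)/76 = 59/76 = 0.7763
  k = 3: (38 + 21 + 17)/76 = 76/76 = 1

Summary (fraction, with percent):

explained: PC1 0.5 (50%), PC2 0.2763 (27.63%), PC3 0.2237 (22.37%);  cumulative: 0.5, 0.7763, 1


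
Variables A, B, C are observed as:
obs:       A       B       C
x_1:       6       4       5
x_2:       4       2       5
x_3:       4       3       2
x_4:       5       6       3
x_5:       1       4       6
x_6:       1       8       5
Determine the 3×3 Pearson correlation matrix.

Step 1 — column means:
  mean(A) = (6 + 4 + 4 + 5 + 1 + 1) / 6 = 21/6 = 3.5
  mean(B) = (4 + 2 + 3 + 6 + 4 + 8) / 6 = 27/6 = 4.5
  mean(C) = (5 + 5 + 2 + 3 + 6 + 5) / 6 = 26/6 = 4.3333

Step 2 — sample variances and covariances s[i,j] = (1/(n-1)) · Σ_k (x_{k,i} - mean_i) · (x_{k,j} - mean_j), with n-1 = 5:
  s[A,A] = ((2.5)·(2.5) + (0.5)·(0.5) + (0.5)·(0.5) + (1.5)·(1.5) + (-2.5)·(-2.5) + (-2.5)·(-2.5)) / 5 = 21.5/5 = 4.3
  s[A,B] = ((2.5)·(-0.5) + (0.5)·(-2.5) + (0.5)·(-1.5) + (1.5)·(1.5) + (-2.5)·(-0.5) + (-2.5)·(3.5)) / 5 = -8.5/5 = -1.7
  s[A,C] = ((2.5)·(0.6667) + (0.5)·(0.6667) + (0.5)·(-2.3333) + (1.5)·(-1.3333) + (-2.5)·(1.6667) + (-2.5)·(0.6667)) / 5 = -7/5 = -1.4
  s[B,B] = ((-0.5)·(-0.5) + (-2.5)·(-2.5) + (-1.5)·(-1.5) + (1.5)·(1.5) + (-0.5)·(-0.5) + (3.5)·(3.5)) / 5 = 23.5/5 = 4.7
  s[B,C] = ((-0.5)·(0.6667) + (-2.5)·(0.6667) + (-1.5)·(-2.3333) + (1.5)·(-1.3333) + (-0.5)·(1.6667) + (3.5)·(0.6667)) / 5 = 1/5 = 0.2
  s[C,C] = ((0.6667)·(0.6667) + (0.6667)·(0.6667) + (-2.3333)·(-2.3333) + (-1.3333)·(-1.3333) + (1.6667)·(1.6667) + (0.6667)·(0.6667)) / 5 = 11.3333/5 = 2.2667
  Sample standard deviations s_i = √(s[i,i]):
  s(A) = √(4.3) = 2.0736
  s(B) = √(4.7) = 2.1679
  s(C) = √(2.2667) = 1.5055

Step 3 — r_{ij} = s_{ij} / (s_i · s_j):
  r[A,A] = 1 (diagonal).
  r[A,B] = -1.7 / (2.0736 · 2.1679) = -1.7 / 4.4956 = -0.3782
  r[A,C] = -1.4 / (2.0736 · 1.5055) = -1.4 / 3.122 = -0.4484
  r[B,B] = 1 (diagonal).
  r[B,C] = 0.2 / (2.1679 · 1.5055) = 0.2 / 3.2639 = 0.0613
  r[C,C] = 1 (diagonal).

R is symmetric with unit diagonal. Assembling:

R = [[1, -0.3782, -0.4484],
 [-0.3782, 1, 0.0613],
 [-0.4484, 0.0613, 1]]


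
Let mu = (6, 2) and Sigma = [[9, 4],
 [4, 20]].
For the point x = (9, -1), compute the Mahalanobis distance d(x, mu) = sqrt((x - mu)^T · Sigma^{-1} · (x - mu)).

Step 1 — centre the observation: (x - mu) = (3, -3).

Step 2 — invert Sigma. det(Sigma) = 9·20 - (4)² = 164.
  Sigma^{-1} = (1/det) · [[d, -b], [-b, a]] = [[0.122, -0.0244],
 [-0.0244, 0.0549]].

Step 3 — form the quadratic (x - mu)^T · Sigma^{-1} · (x - mu):
  Sigma^{-1} · (x - mu) = (0.439, -0.2378).
  (x - mu)^T · [Sigma^{-1} · (x - mu)] = (3)·(0.439) + (-3)·(-0.2378) = 2.0305.

Step 4 — take square root: d = √(2.0305) ≈ 1.425.

d(x, mu) = √(2.0305) ≈ 1.425


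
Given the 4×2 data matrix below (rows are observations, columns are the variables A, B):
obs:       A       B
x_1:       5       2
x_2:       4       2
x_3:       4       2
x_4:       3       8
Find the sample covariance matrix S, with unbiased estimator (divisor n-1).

Step 1 — column means:
  mean(A) = (5 + 4 + 4 + 3) / 4 = 16/4 = 4
  mean(B) = (2 + 2 + 2 + 8) / 4 = 14/4 = 3.5

Step 2 — sample covariance S[i,j] = (1/(n-1)) · Σ_k (x_{k,i} - mean_i) · (x_{k,j} - mean_j), with n-1 = 3.
  S[A,A] = ((1)·(1) + (0)·(0) + (0)·(0) + (-1)·(-1)) / 3 = 2/3 = 0.6667
  S[A,B] = ((1)·(-1.5) + (0)·(-1.5) + (0)·(-1.5) + (-1)·(4.5)) / 3 = -6/3 = -2
  S[B,B] = ((-1.5)·(-1.5) + (-1.5)·(-1.5) + (-1.5)·(-1.5) + (4.5)·(4.5)) / 3 = 27/3 = 9

S is symmetric (S[j,i] = S[i,j]). Assembling:

S = [[0.6667, -2],
 [-2, 9]]


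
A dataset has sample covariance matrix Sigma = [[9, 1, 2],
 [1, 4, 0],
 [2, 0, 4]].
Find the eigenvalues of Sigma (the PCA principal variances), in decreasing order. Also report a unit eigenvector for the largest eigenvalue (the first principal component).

Step 1 — characteristic polynomial p(λ) = det(λI - Sigma) = λ³ - tr·λ² + c_1·λ - det, where tr = trace, c_1 = sum of the principal 2×2 minors, det = det(Sigma):
  tr = 9 + 4 + 4 = 17,
  c_1 = (9·4 - (1)²) + (9·4 - (2)²) + (4·4 - (0)²) = 35 + 32 + 16 = 83,
  det = 9·(4·4 - (0)²) - (1)·((1)·4 - (0)·(2)) + (2)·((1)·(0) - 4·(2)) = 9·(16) - (1)·(4) + (2)·(-8) = 124.
  So p(λ) = λ³ - 17λ² + 83λ - 124.
Step 2 — look for an integer root (rational root theorem: any rational root is an integer divisor of 124). Testing λ = 4:
  p(4) = 64 - 272 + 332 - 124 = 0  ✓
  Dividing out (λ - 4): p(λ) = (λ - 4)(λ² - 13λ + 31).
Step 3 — remaining eigenvalues from the quadratic λ² - 13λ + 31 = 0:
  Δ = 13² - 4·31 = 169 - 124 = 45,  λ = (13 ± √45)/2 = (13 ± 6.7082)/2 ≈ 9.8541 or 3.1459.
  Sorted: λ_1 = 9.8541,  λ_2 = 4,  λ_3 = 3.1459  (check: sum = 17 = tr ✓).

Step 4 — unit eigenvector for λ_1 ≈ 9.8541: v spans the null space of (Sigma - λ_1 I), whose rows are
  r_1 = (-0.8541, 1, 2),  r_2 = (1, -5.8541, 0),  r_3 = (2, 0, -5.8541).
  v is orthogonal to every row, so take v ∝ r_1 × r_2 = ((1)·(0) - (2)·(-5.8541), (2)·(1) - (-0.8541)·(0), (-0.8541)·(-5.8541) - (1)·(1)) ≈ (11.7082, 2, 4).
  Let u = (11.7082, 2, 4).
  ||u|| = √((11.7082)² + (2)² + (4)²) = √(157.082) ≈ 12.5332,  v_1 = u/||u|| ≈ (0.9342, 0.1596, 0.3192) (||v_1|| = 1).

λ_1 = 9.8541,  λ_2 = 4,  λ_3 = 3.1459;  v_1 ≈ (0.9342, 0.1596, 0.3192)


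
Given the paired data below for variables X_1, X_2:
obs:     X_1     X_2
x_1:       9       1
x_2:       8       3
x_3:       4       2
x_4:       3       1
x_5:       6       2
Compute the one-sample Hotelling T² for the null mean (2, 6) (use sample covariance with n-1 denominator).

Step 1 — sample mean vector:
  mean(X_1) = (9 + 8 + 4 + 3 + 6) / 5 = 30/5 = 6
  mean(X_2) = (1 + 3 + 2 + 1 + 2) / 5 = 9/5 = 1.8
  x̄ = (6, 1.8),  deviation x̄ - mu_0 = (6, 1.8) - (2, 6) = (4, -4.2).

Step 2 — sample covariance matrix, S[i,j] = (1/(n-1)) · Σ_k (x_{k,i} - mean_i) · (x_{k,j} - mean_j), divisor n-1 = 4:
  S[X_1,X_1] = ((3)·(3) + (2)·(2) + (-2)·(-2) + (-3)·(-3) + (0)·(0)) / 4 = 26/4 = 6.5
  S[X_1,X_2] = ((3)·(-0.8) + (2)·(1.2) + (-2)·(0.2) + (-3)·(-0.8) + (0)·(0.2)) / 4 = 2/4 = 0.5
  S[X_2,X_2] = ((-0.8)·(-0.8) + (1.2)·(1.2) + (0.2)·(0.2) + (-0.8)·(-0.8) + (0.2)·(0.2)) / 4 = 2.8/4 = 0.7
  S = [[6.5, 0.5],
 [0.5, 0.7]].

Step 3 — invert S. det(S) = 6.5·0.7 - (0.5)² = 4.3.
  S^{-1} = (1/det) · [[d, -b], [-b, a]] = [[0.1628, -0.1163],
 [-0.1163, 1.5116]].

Step 4 — quadratic form (x̄ - mu_0)^T · S^{-1} · (x̄ - mu_0):
  S^{-1} · (x̄ - mu_0) = (1.1395, -6.814),
  (x̄ - mu_0)^T · [...] = (4)·(1.1395) + (-4.2)·(-6.814) = 33.1767.

Step 5 — scale by n: T² = 5 · 33.1767 = 165.8837.

T² ≈ 165.8837


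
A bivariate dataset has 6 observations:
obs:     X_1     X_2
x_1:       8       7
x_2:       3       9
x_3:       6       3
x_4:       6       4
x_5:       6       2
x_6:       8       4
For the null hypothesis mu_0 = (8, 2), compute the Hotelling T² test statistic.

Step 1 — sample mean vector:
  mean(X_1) = (8 + 3 + 6 + 6 + 6 + 8) / 6 = 37/6 = 6.1667
  mean(X_2) = (7 + 9 + 3 + 4 + 2 + 4) / 6 = 29/6 = 4.8333
  x̄ = (6.1667, 4.8333),  deviation x̄ - mu_0 = (6.1667, 4.8333) - (8, 2) = (-1.8333, 2.8333).

Step 2 — sample covariance matrix, S[i,j] = (1/(n-1)) · Σ_k (x_{k,i} - mean_i) · (x_{k,j} - mean_j), divisor n-1 = 5:
  S[X_1,X_1] = ((1.8333)·(1.8333) + (-3.1667)·(-3.1667) + (-0.1667)·(-0.1667) + (-0.1667)·(-0.1667) + (-0.1667)·(-0.1667) + (1.8333)·(1.8333)) / 5 = 16.8333/5 = 3.3667
  S[X_1,X_2] = ((1.8333)·(2.1667) + (-3.1667)·(4.1667) + (-0.1667)·(-1.8333) + (-0.1667)·(-0.8333) + (-0.1667)·(-2.8333) + (1.8333)·(-0.8333)) / 5 = -9.8333/5 = -1.9667
  S[X_2,X_2] = ((2.1667)·(2.1667) + (4.1667)·(4.1667) + (-1.8333)·(-1.8333) + (-0.8333)·(-0.8333) + (-2.8333)·(-2.8333) + (-0.8333)·(-0.8333)) / 5 = 34.8333/5 = 6.9667
  S = [[3.3667, -1.9667],
 [-1.9667, 6.9667]].

Step 3 — invert S. det(S) = 3.3667·6.9667 - (-1.9667)² = 19.5867.
  S^{-1} = (1/det) · [[d, -b], [-b, a]] = [[0.3557, 0.1004],
 [0.1004, 0.1719]].

Step 4 — quadratic form (x̄ - mu_0)^T · S^{-1} · (x̄ - mu_0):
  S^{-1} · (x̄ - mu_0) = (-0.3676, 0.3029),
  (x̄ - mu_0)^T · [...] = (-1.8333)·(-0.3676) + (2.8333)·(0.3029) = 1.5322.

Step 5 — scale by n: T² = 6 · 1.5322 = 9.1933.

T² ≈ 9.1933


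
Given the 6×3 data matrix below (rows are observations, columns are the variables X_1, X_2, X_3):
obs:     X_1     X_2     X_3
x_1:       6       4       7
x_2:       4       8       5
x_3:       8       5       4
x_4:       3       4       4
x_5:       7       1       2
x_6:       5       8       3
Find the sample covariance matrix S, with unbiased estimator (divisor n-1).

Step 1 — column means:
  mean(X_1) = (6 + 4 + 8 + 3 + 7 + 5) / 6 = 33/6 = 5.5
  mean(X_2) = (4 + 8 + 5 + 4 + 1 + 8) / 6 = 30/6 = 5
  mean(X_3) = (7 + 5 + 4 + 4 + 2 + 3) / 6 = 25/6 = 4.1667

Step 2 — sample covariance S[i,j] = (1/(n-1)) · Σ_k (x_{k,i} - mean_i) · (x_{k,j} - mean_j), with n-1 = 5.
  S[X_1,X_1] = ((0.5)·(0.5) + (-1.5)·(-1.5) + (2.5)·(2.5) + (-2.5)·(-2.5) + (1.5)·(1.5) + (-0.5)·(-0.5)) / 5 = 17.5/5 = 3.5
  S[X_1,X_2] = ((0.5)·(-1) + (-1.5)·(3) + (2.5)·(0) + (-2.5)·(-1) + (1.5)·(-4) + (-0.5)·(3)) / 5 = -10/5 = -2
  S[X_1,X_3] = ((0.5)·(2.8333) + (-1.5)·(0.8333) + (2.5)·(-0.1667) + (-2.5)·(-0.1667) + (1.5)·(-2.1667) + (-0.5)·(-1.1667)) / 5 = -2.5/5 = -0.5
  S[X_2,X_2] = ((-1)·(-1) + (3)·(3) + (0)·(0) + (-1)·(-1) + (-4)·(-4) + (3)·(3)) / 5 = 36/5 = 7.2
  S[X_2,X_3] = ((-1)·(2.8333) + (3)·(0.8333) + (0)·(-0.1667) + (-1)·(-0.1667) + (-4)·(-2.1667) + (3)·(-1.1667)) / 5 = 5/5 = 1
  S[X_3,X_3] = ((2.8333)·(2.8333) + (0.8333)·(0.8333) + (-0.1667)·(-0.1667) + (-0.1667)·(-0.1667) + (-2.1667)·(-2.1667) + (-1.1667)·(-1.1667)) / 5 = 14.8333/5 = 2.9667

S is symmetric (S[j,i] = S[i,j]). Assembling:

S = [[3.5, -2, -0.5],
 [-2, 7.2, 1],
 [-0.5, 1, 2.9667]]


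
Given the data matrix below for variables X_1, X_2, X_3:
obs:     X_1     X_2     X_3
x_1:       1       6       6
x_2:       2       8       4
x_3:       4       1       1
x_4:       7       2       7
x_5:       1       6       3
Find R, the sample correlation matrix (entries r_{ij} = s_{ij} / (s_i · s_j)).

Step 1 — column means:
  mean(X_1) = (1 + 2 + 4 + 7 + 1) / 5 = 15/5 = 3
  mean(X_2) = (6 + 8 + 1 + 2 + 6) / 5 = 23/5 = 4.6
  mean(X_3) = (6 + 4 + 1 + 7 + 3) / 5 = 21/5 = 4.2

Step 2 — sample variances and covariances s[i,j] = (1/(n-1)) · Σ_k (x_{k,i} - mean_i) · (x_{k,j} - mean_j), with n-1 = 4:
  s[X_1,X_1] = ((-2)·(-2) + (-1)·(-1) + (1)·(1) + (4)·(4) + (-2)·(-2)) / 4 = 26/4 = 6.5
  s[X_1,X_2] = ((-2)·(1.4) + (-1)·(3.4) + (1)·(-3.6) + (4)·(-2.6) + (-2)·(1.4)) / 4 = -23/4 = -5.75
  s[X_1,X_3] = ((-2)·(1.8) + (-1)·(-0.2) + (1)·(-3.2) + (4)·(2.8) + (-2)·(-1.2)) / 4 = 7/4 = 1.75
  s[X_2,X_2] = ((1.4)·(1.4) + (3.4)·(3.4) + (-3.6)·(-3.6) + (-2.6)·(-2.6) + (1.4)·(1.4)) / 4 = 35.2/4 = 8.8
  s[X_2,X_3] = ((1.4)·(1.8) + (3.4)·(-0.2) + (-3.6)·(-3.2) + (-2.6)·(2.8) + (1.4)·(-1.2)) / 4 = 4.4/4 = 1.1
  s[X_3,X_3] = ((1.8)·(1.8) + (-0.2)·(-0.2) + (-3.2)·(-3.2) + (2.8)·(2.8) + (-1.2)·(-1.2)) / 4 = 22.8/4 = 5.7
  Sample standard deviations s_i = √(s[i,i]):
  s(X_1) = √(6.5) = 2.5495
  s(X_2) = √(8.8) = 2.9665
  s(X_3) = √(5.7) = 2.3875

Step 3 — r_{ij} = s_{ij} / (s_i · s_j):
  r[X_1,X_1] = 1 (diagonal).
  r[X_1,X_2] = -5.75 / (2.5495 · 2.9665) = -5.75 / 7.5631 = -0.7603
  r[X_1,X_3] = 1.75 / (2.5495 · 2.3875) = 1.75 / 6.0869 = 0.2875
  r[X_2,X_2] = 1 (diagonal).
  r[X_2,X_3] = 1.1 / (2.9665 · 2.3875) = 1.1 / 7.0824 = 0.1553
  r[X_3,X_3] = 1 (diagonal).

R is symmetric with unit diagonal. Assembling:

R = [[1, -0.7603, 0.2875],
 [-0.7603, 1, 0.1553],
 [0.2875, 0.1553, 1]]


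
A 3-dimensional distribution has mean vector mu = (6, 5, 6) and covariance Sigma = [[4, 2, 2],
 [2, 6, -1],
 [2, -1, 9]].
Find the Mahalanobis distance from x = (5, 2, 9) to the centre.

Step 1 — centre the observation: (x - mu) = (-1, -3, 3).

Step 2 — invert Sigma (cofactor / det for 3×3, or solve directly):
  Sigma^{-1} = [[0.3681, -0.1389, -0.0972],
 [-0.1389, 0.2222, 0.0556],
 [-0.0972, 0.0556, 0.1389]].

Step 3 — form the quadratic (x - mu)^T · Sigma^{-1} · (x - mu):
  Sigma^{-1} · (x - mu) = (-0.2431, -0.3611, 0.3472).
  (x - mu)^T · [Sigma^{-1} · (x - mu)] = (-1)·(-0.2431) + (-3)·(-0.3611) + (3)·(0.3472) = 2.3681.

Step 4 — take square root: d = √(2.3681) ≈ 1.5388.

d(x, mu) = √(2.3681) ≈ 1.5388


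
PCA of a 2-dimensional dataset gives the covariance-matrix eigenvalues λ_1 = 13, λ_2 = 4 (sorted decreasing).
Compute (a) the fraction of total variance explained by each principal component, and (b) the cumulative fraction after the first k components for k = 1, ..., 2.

Step 1 — total variance = trace(Sigma) = Σ λ_i = 13 + 4 = 17.

Step 2 — fraction explained by component i = λ_i / Σ λ:
  PC1: 13/17 = 0.7647
  PC2: 4/17 = 0.2353

Step 3 — cumulative fraction after k components = (λ_1 + ... + λ_k) / Σ λ:
  k = 1: 13/17 = 0.7647
  k = 2: (13 + 4)/17 = 17/17 = 1

Summary (fraction, with percent):

explained: PC1 0.7647 (76.47%), PC2 0.2353 (23.53%);  cumulative: 0.7647, 1


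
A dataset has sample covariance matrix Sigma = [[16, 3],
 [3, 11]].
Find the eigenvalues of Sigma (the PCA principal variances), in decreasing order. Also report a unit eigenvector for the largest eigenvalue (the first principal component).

Step 1 — characteristic polynomial of 2×2 Sigma:
  det(Sigma - λI) = λ² - trace · λ + det = 0.
  trace = 16 + 11 = 27, det = 16·11 - (3)² = 167.
Step 2 — discriminant:
  Δ = trace² - 4·det = 729 - 668 = 61.
Step 3 — eigenvalues:
  λ = (trace ± √Δ)/2 = (27 ± 7.8102)/2,
  λ_1 = 17.4051,  λ_2 = 9.5949.

Step 4 — unit eigenvector for λ_1: solve (Sigma - λ_1 I)v = 0. First row:
  (16 - 17.4051)·v_x + (3)·v_y = 0, i.e. (-1.4051)·v_x + (3)·v_y = 0,
  so v ∝ (b, λ_1 - a) = (3, 1.4051) = u.
  ||u|| = √((3)² + (1.4051)²) = √(10.9744) ≈ 3.3128,
  v_1 = u/||u|| ≈ (0.9056, 0.4242) (||v_1|| = 1).

λ_1 = 17.4051,  λ_2 = 9.5949;  v_1 ≈ (0.9056, 0.4242)


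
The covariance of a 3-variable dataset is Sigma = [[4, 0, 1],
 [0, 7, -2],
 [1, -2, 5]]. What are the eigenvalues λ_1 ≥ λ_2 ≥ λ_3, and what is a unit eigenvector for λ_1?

Step 1 — characteristic polynomial p(λ) = det(λI - Sigma) = λ³ - tr·λ² + c_1·λ - det, where tr = trace, c_1 = sum of the principal 2×2 minors, det = det(Sigma):
  tr = 4 + 7 + 5 = 16,
  c_1 = (4·7 - (0)²) + (4·5 - (1)²) + (7·5 - (-2)²) = 28 + 19 + 31 = 78,
  det = 4·(7·5 - (-2)²) - (0)·((0)·5 - (-2)·(1)) + (1)·((0)·(-2) - 7·(1)) = 4·(31) - (0)·(2) + (1)·(-7) = 117.
  So p(λ) = λ³ - 16λ² + 78λ - 117.
Step 2 — look for an integer root (rational root theorem: any rational root is an integer divisor of 117). Testing λ = 3:
  p(3) = 27 - 144 + 234 - 117 = 0  ✓
  Dividing out (λ - 3): p(λ) = (λ - 3)(λ² - 13λ + 39).
Step 3 — remaining eigenvalues from the quadratic λ² - 13λ + 39 = 0:
  Δ = 13² - 4·39 = 169 - 156 = 13,  λ = (13 ± √13)/2 = (13 ± 3.6056)/2 ≈ 8.3028 or 4.6972.
  Sorted: λ_1 = 8.3028,  λ_2 = 4.6972,  λ_3 = 3  (check: sum = 16 = tr ✓).

Step 4 — unit eigenvector for λ_1 ≈ 8.3028: v spans the null space of (Sigma - λ_1 I), whose rows are
  r_1 = (-4.3028, 0, 1),  r_2 = (0, -1.3028, -2),  r_3 = (1, -2, -3.3028).
  v is orthogonal to every row, so take v ∝ r_1 × r_2 = ((0)·(-2) - (1)·(-1.3028), (1)·(0) - (-4.3028)·(-2), (-4.3028)·(-1.3028) - (0)·(0)) ≈ (1.3028, -8.6056, 5.6056).
  Let u = (1.3028, -8.6056, 5.6056).
  ||u|| = √((1.3028)² + (-8.6056)² + (5.6056)²) = √(107.1749) ≈ 10.3525,  v_1 = u/||u|| ≈ (0.1258, -0.8313, 0.5415) (||v_1|| = 1).

λ_1 = 8.3028,  λ_2 = 4.6972,  λ_3 = 3;  v_1 ≈ (0.1258, -0.8313, 0.5415)


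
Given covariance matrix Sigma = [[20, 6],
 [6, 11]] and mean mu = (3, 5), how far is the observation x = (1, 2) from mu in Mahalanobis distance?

Step 1 — centre the observation: (x - mu) = (-2, -3).

Step 2 — invert Sigma. det(Sigma) = 20·11 - (6)² = 184.
  Sigma^{-1} = (1/det) · [[d, -b], [-b, a]] = [[0.0598, -0.0326],
 [-0.0326, 0.1087]].

Step 3 — form the quadratic (x - mu)^T · Sigma^{-1} · (x - mu):
  Sigma^{-1} · (x - mu) = (-0.0217, -0.2609).
  (x - mu)^T · [Sigma^{-1} · (x - mu)] = (-2)·(-0.0217) + (-3)·(-0.2609) = 0.8261.

Step 4 — take square root: d = √(0.8261) ≈ 0.9089.

d(x, mu) = √(0.8261) ≈ 0.9089


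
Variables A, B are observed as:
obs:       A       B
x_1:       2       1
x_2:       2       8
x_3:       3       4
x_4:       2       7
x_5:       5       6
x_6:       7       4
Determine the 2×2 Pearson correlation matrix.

Step 1 — column means:
  mean(A) = (2 + 2 + 3 + 2 + 5 + 7) / 6 = 21/6 = 3.5
  mean(B) = (1 + 8 + 4 + 7 + 6 + 4) / 6 = 30/6 = 5

Step 2 — sample variances and covariances s[i,j] = (1/(n-1)) · Σ_k (x_{k,i} - mean_i) · (x_{k,j} - mean_j), with n-1 = 5:
  s[A,A] = ((-1.5)·(-1.5) + (-1.5)·(-1.5) + (-0.5)·(-0.5) + (-1.5)·(-1.5) + (1.5)·(1.5) + (3.5)·(3.5)) / 5 = 21.5/5 = 4.3
  s[A,B] = ((-1.5)·(-4) + (-1.5)·(3) + (-0.5)·(-1) + (-1.5)·(2) + (1.5)·(1) + (3.5)·(-1)) / 5 = -3/5 = -0.6
  s[B,B] = ((-4)·(-4) + (3)·(3) + (-1)·(-1) + (2)·(2) + (1)·(1) + (-1)·(-1)) / 5 = 32/5 = 6.4
  Sample standard deviations s_i = √(s[i,i]):
  s(A) = √(4.3) = 2.0736
  s(B) = √(6.4) = 2.5298

Step 3 — r_{ij} = s_{ij} / (s_i · s_j):
  r[A,A] = 1 (diagonal).
  r[A,B] = -0.6 / (2.0736 · 2.5298) = -0.6 / 5.246 = -0.1144
  r[B,B] = 1 (diagonal).

R is symmetric with unit diagonal. Assembling:

R = [[1, -0.1144],
 [-0.1144, 1]]


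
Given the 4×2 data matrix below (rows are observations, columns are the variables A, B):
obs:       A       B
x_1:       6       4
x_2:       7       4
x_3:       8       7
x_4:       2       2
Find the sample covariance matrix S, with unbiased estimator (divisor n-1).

Step 1 — column means:
  mean(A) = (6 + 7 + 8 + 2) / 4 = 23/4 = 5.75
  mean(B) = (4 + 4 + 7 + 2) / 4 = 17/4 = 4.25

Step 2 — sample covariance S[i,j] = (1/(n-1)) · Σ_k (x_{k,i} - mean_i) · (x_{k,j} - mean_j), with n-1 = 3.
  S[A,A] = ((0.25)·(0.25) + (1.25)·(1.25) + (2.25)·(2.25) + (-3.75)·(-3.75)) / 3 = 20.75/3 = 6.9167
  S[A,B] = ((0.25)·(-0.25) + (1.25)·(-0.25) + (2.25)·(2.75) + (-3.75)·(-2.25)) / 3 = 14.25/3 = 4.75
  S[B,B] = ((-0.25)·(-0.25) + (-0.25)·(-0.25) + (2.75)·(2.75) + (-2.25)·(-2.25)) / 3 = 12.75/3 = 4.25

S is symmetric (S[j,i] = S[i,j]). Assembling:

S = [[6.9167, 4.75],
 [4.75, 4.25]]


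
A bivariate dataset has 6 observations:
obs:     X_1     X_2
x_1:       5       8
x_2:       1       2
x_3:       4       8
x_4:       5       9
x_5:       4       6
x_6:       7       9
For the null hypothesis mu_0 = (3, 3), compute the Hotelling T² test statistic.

Step 1 — sample mean vector:
  mean(X_1) = (5 + 1 + 4 + 5 + 4 + 7) / 6 = 26/6 = 4.3333
  mean(X_2) = (8 + 2 + 8 + 9 + 6 + 9) / 6 = 42/6 = 7
  x̄ = (4.3333, 7),  deviation x̄ - mu_0 = (4.3333, 7) - (3, 3) = (1.3333, 4).

Step 2 — sample covariance matrix, S[i,j] = (1/(n-1)) · Σ_k (x_{k,i} - mean_i) · (x_{k,j} - mean_j), divisor n-1 = 5:
  S[X_1,X_1] = ((0.6667)·(0.6667) + (-3.3333)·(-3.3333) + (-0.3333)·(-0.3333) + (0.6667)·(0.6667) + (-0.3333)·(-0.3333) + (2.6667)·(2.6667)) / 5 = 19.3333/5 = 3.8667
  S[X_1,X_2] = ((0.6667)·(1) + (-3.3333)·(-5) + (-0.3333)·(1) + (0.6667)·(2) + (-0.3333)·(-1) + (2.6667)·(2)) / 5 = 24/5 = 4.8
  S[X_2,X_2] = ((1)·(1) + (-5)·(-5) + (1)·(1) + (2)·(2) + (-1)·(-1) + (2)·(2)) / 5 = 36/5 = 7.2
  S = [[3.8667, 4.8],
 [4.8, 7.2]].

Step 3 — invert S. det(S) = 3.8667·7.2 - (4.8)² = 4.8.
  S^{-1} = (1/det) · [[d, -b], [-b, a]] = [[1.5, -1],
 [-1, 0.8056]].

Step 4 — quadratic form (x̄ - mu_0)^T · S^{-1} · (x̄ - mu_0):
  S^{-1} · (x̄ - mu_0) = (-2, 1.8889),
  (x̄ - mu_0)^T · [...] = (1.3333)·(-2) + (4)·(1.8889) = 4.8889.

Step 5 — scale by n: T² = 6 · 4.8889 = 29.3333.

T² ≈ 29.3333


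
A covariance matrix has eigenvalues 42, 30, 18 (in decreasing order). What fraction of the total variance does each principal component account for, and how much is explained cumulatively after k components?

Step 1 — total variance = trace(Sigma) = Σ λ_i = 42 + 30 + 18 = 90.

Step 2 — fraction explained by component i = λ_i / Σ λ:
  PC1: 42/90 = 0.4667
  PC2: 30/90 = 0.3333
  PC3: 18/90 = 0.2

Step 3 — cumulative fraction after k components = (λ_1 + ... + λ_k) / Σ λ:
  k = 1: 42/90 = 0.4667
  k = 2: (42 + 30)/90 = 72/90 = 0.8
  k = 3: (42 + 30 + 18)/90 = 90/90 = 1

Summary (fraction, with percent):

explained: PC1 0.4667 (46.67%), PC2 0.3333 (33.33%), PC3 0.2 (20%);  cumulative: 0.4667, 0.8, 1
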